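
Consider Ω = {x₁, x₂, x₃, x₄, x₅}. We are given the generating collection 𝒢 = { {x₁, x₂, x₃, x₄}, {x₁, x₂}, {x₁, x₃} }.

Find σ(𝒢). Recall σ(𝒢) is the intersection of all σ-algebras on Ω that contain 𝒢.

Initial family (5 sets): { {}, {x₁, x₂}, {x₁, x₃}, {x₁, x₂, x₃, x₄}, Ω }.
Iteration 1: +4 →
  {x₅}  = {x₁, x₂, x₃, x₄}ᶜ
  {x₁, x₂, x₃}  = {x₁, x₂} ∪ {x₁, x₃}
  {x₂, x₄, x₅}  = {x₁, x₃}ᶜ
  {x₃, x₄, x₅}  = {x₁, x₂}ᶜ
  [9 total]
Iteration 2. New:
  {x₄, x₅}  = {x₁, x₂, x₃}ᶜ
  {x₁, x₂, x₅}  = {x₁, x₂} ∪ {x₅}
  {x₁, x₃, x₅}  = {x₅} ∪ {x₁, x₃}
  {x₁, x₂, x₃, x₅}  = {x₁, x₂, x₃} ∪ {x₅}
  {x₁, x₂, x₄, x₅}  = {x₁, x₂} ∪ {x₂, x₄, x₅}
  {x₁, x₃, x₄, x₅}  = {x₃, x₄, x₅} ∪ {x₁, x₃}
  {x₂, x₃, x₄, x₅}  = {x₃, x₄, x₅} ∪ {x₂, x₄, x₅}
  [16 total]
Iteration 3: 6 new —
  {x₁}  = {x₂, x₃, x₄, x₅}ᶜ
  {x₂}  = {x₁, x₃, x₄, x₅}ᶜ
  {x₃}  = {x₁, x₂, x₄, x₅}ᶜ
  {x₄}  = {x₁, x₂, x₃, x₅}ᶜ
  {x₂, x₄}  = {x₁, x₃, x₅}ᶜ
  {x₃, x₄}  = {x₁, x₂, x₅}ᶜ
  [22 total]
Iteration 4 (9 new):
  {x₁, x₄}  = {x₄} ∪ {x₁}
  {x₁, x₅}  = {x₅} ∪ {x₁}
  {x₂, x₃}  = {x₂} ∪ {x₃}
  {x₂, x₅}  = {x₂} ∪ {x₅}
  {x₃, x₅}  = {x₅} ∪ {x₃}
  {x₁, x₂, x₄}  = {x₁, x₂} ∪ {x₄}
  {x₁, x₃, x₄}  = {x₃, x₄} ∪ {x₁, x₃}
  {x₁, x₄, x₅}  = {x₄, x₅} ∪ {x₁}
  {x₂, x₃, x₄}  = {x₃, x₄} ∪ {x₂}
  [31 total]
Iteration 5 (1 new):
  {x₂, x₃, x₅}  = {x₁, x₄}ᶜ
  [32 total]
Iteration 6: already closed under ᶜ and ∪.

Therefore σ(𝒢) = { {}, {x₁}, {x₂}, {x₃}, {x₄}, {x₅}, {x₁, x₂}, {x₁, x₃}, {x₁, x₄}, {x₁, x₅}, {x₂, x₃}, {x₂, x₄}, {x₂, x₅}, {x₃, x₄}, {x₃, x₅}, {x₄, x₅}, {x₁, x₂, x₃}, {x₁, x₂, x₄}, {x₁, x₂, x₅}, {x₁, x₃, x₄}, {x₁, x₃, x₅}, {x₁, x₄, x₅}, {x₂, x₃, x₄}, {x₂, x₃, x₅}, {x₂, x₄, x₅}, {x₃, x₄, x₅}, {x₁, x₂, x₃, x₄}, {x₁, x₂, x₃, x₅}, {x₁, x₂, x₄, x₅}, {x₁, x₃, x₄, x₅}, {x₂, x₃, x₄, x₅}, Ω } (|σ(𝒢)| = 32).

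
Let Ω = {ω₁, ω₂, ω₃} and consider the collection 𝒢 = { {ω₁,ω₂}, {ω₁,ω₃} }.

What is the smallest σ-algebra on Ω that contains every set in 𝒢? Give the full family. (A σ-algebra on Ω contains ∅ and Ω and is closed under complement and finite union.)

Answer: σ(𝒢) = { {}, {ω₁}, {ω₂}, {ω₃}, {ω₁,ω₂}, {ω₁,ω₃}, {ω₂,ω₃}, Ω }

Trace:
Start: 𝒢 ∪ {∅, Ω} = { {}, {ω₁,ω₂}, {ω₁,ω₃}, Ω }.
Round 1 (2 new):
  {ω₂}  = complement {ω₁,ω₃}
  {ω₃}  = complement {ω₁,ω₂}
  |family| = 6
Round 2. New:
  {ω₂,ω₃}  = {ω₃} ∪ {ω₂}
  |family| = 7
Round 3. New:
  {ω₁}  = complement {ω₂,ω₃}
  |family| = 8
After Round 4 the family is unchanged; done.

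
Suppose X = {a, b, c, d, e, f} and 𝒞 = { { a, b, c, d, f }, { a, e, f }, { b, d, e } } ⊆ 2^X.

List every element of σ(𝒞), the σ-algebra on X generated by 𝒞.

Start: 𝒞 ∪ {∅, X} = { {  }, { a, e, f }, { b, d, e }, { a, b, c, d, f }, X }.
Step 1: +4 →
  { e }  = ᶜ of { a, b, c, d, f }
  { a, c, f }  = ᶜ of { b, d, e }
  { b, c, d }  = ᶜ of { a, e, f }
  { a, b, d, e, f }  = { a, e, f } ∪ { b, d, e }
  (now 9)
Step 2: +3 →
  { c }  = ᶜ of { a, b, d, e, f }
  { a, c, e, f }  = { a, c, f } ∪ { e }
  { b, c, d, e }  = { b, c, d } ∪ { e }
  (now 12)
Step 3 adds 3:
  { a, f }  = ᶜ of { b, c, d, e }
  { b, d }  = ᶜ of { a, c, e, f }
  { c, e }  = { c } ∪ { e }
  (now 15)
Step 4 adds 1:
  { a, b, d, f }  = ᶜ of { c, e }
  (now 16)
Step 5: stable.

σ(𝒞) = { {  }, { c }, { e }, { a, f }, { b, d }, { c, e }, { a, c, f }, { a, e, f }, { b, c, d }, { b, d, e }, { a, b, d, f }, { a, c, e, f }, { b, c, d, e }, { a, b, c, d, f }, { a, b, d, e, f }, X }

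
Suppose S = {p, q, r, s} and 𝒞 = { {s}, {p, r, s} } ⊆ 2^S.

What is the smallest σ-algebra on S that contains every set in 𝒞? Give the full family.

Start: 𝒞 ∪ {∅, S} = { {}, {s}, {p, r, s}, S }.
Pass 1: 2 new —
  {q}  = ᶜ of {p, r, s}
  {p, q, r}  = ᶜ of {s}
  — 6 sets.
Pass 2. New:
  {q, s}  = {s} ∪ {q}
  — 7 sets.
Pass 3: +1 →
  {p, r}  = ᶜ of {q, s}
  — 8 sets.
Pass 4: closed — nothing new.

|σ(𝒞)| = 8.  σ(𝒞) = { {}, {q}, {s}, {p, r}, {q, s}, {p, q, r}, {p, r, s}, S }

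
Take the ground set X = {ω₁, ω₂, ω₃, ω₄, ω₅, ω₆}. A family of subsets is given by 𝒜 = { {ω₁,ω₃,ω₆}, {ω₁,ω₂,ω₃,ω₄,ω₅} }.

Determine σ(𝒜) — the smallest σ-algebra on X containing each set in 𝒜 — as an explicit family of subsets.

|σ(𝒜)| = 8.  σ(𝒜) = { {}, {ω₆}, {ω₁,ω₃}, {ω₁,ω₃,ω₆}, {ω₂,ω₄,ω₅}, {ω₂,ω₄,ω₅,ω₆}, {ω₁,ω₂,ω₃,ω₄,ω₅}, X }

Derivation:
Seed the family with 𝒜 together with ∅ and X: { {}, {ω₁,ω₃,ω₆}, {ω₁,ω₂,ω₃,ω₄,ω₅}, X }.
Iteration 1. New:
  {ω₆}  = complement {ω₁,ω₂,ω₃,ω₄,ω₅}
  {ω₂,ω₄,ω₅}  = complement {ω₁,ω₃,ω₆}
Iteration 2 (1 new):
  {ω₂,ω₄,ω₅,ω₆}  = {ω₂,ω₄,ω₅} ∪ {ω₆}
Iteration 3: +1 →
  {ω₁,ω₃}  = complement {ω₂,ω₄,ω₅,ω₆}
Iteration 4: no new sets; the family is a σ-algebra.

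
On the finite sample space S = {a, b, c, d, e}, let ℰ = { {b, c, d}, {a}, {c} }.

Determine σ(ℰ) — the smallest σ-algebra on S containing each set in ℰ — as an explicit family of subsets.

σ(ℰ) (16 sets): { ∅, {a}, {c}, {e}, {a, c}, {a, e}, {b, d}, {c, e}, {a, b, d}, {a, c, e}, {b, c, d}, {b, d, e}, {a, b, c, d}, {a, b, d, e}, {b, c, d, e}, S }

Derivation:
Seed the family with ℰ together with ∅ and S: { ∅, {a}, {c}, {b, c, d}, S }.
Step 1 (5 new):
  {a, c}  = {c} ∪ {a}
  {a, e}  = complement {b, c, d}
  {a, b, c, d}  = {b, c, d} ∪ {a}
  {a, b, d, e}  = complement {c}
  {b, c, d, e}  = complement {a}
  (now 10)
Step 2 (3 new):
  {e}  = complement {a, b, c, d}
  {a, c, e}  = {c} ∪ {a, e}
  {b, d, e}  = complement {a, c}
  (now 13)
Step 3. New:
  {b, d}  = complement {a, c, e}
  {c, e}  = {c} ∪ {e}
  (now 15)
Step 4: +1 →
  {a, b, d}  = complement {c, e}
  (now 16)
Step 5: no new sets; the family is a σ-algebra.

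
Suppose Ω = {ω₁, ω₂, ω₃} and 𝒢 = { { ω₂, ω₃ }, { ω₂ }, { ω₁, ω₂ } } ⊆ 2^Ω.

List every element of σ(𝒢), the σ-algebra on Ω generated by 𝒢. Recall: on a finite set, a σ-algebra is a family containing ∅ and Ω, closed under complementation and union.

σ(𝒢) (8 sets): { {  }, { ω₁ }, { ω₂ }, { ω₃ }, { ω₁, ω₂ }, { ω₁, ω₃ }, { ω₂, ω₃ }, Ω }

Trace:
Begin from { {  }, { ω₂ }, { ω₁, ω₂ }, { ω₂, ω₃ }, Ω } (that is, 𝒢 plus ∅ and Ω).
Step 1. New:
  { ω₁ }  = ᶜ of { ω₂, ω₃ }
  { ω₃ }  = ᶜ of { ω₁, ω₂ }
  { ω₁, ω₃ }  = ᶜ of { ω₂ }
  [8 total]
Step 2: closed — nothing new.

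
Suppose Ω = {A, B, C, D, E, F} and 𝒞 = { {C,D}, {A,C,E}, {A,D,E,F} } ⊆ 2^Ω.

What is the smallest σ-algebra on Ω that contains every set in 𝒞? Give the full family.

Begin from { {}, {C,D}, {A,C,E}, {A,D,E,F}, Ω } (that is, 𝒞 plus ∅ and Ω).
Pass 1 adds 5:
  {B,C}  = Ω∖{A,D,E,F}
  {B,D,F}  = Ω∖{A,C,E}
  {A,B,E,F}  = Ω∖{C,D}
  {A,C,D,E}  = {C,D} ∪ {A,C,E}
  {A,C,D,E,F}  = {C,D} ∪ {A,D,E,F}
  — 10 sets.
Pass 2: +8 →
  {B}  = Ω∖{A,C,D,E,F}
  {B,F}  = Ω∖{A,C,D,E}
  {B,C,D}  = {C,D} ∪ {B,C}
  {A,B,C,E}  = {A,C,E} ∪ {B,C}
  {B,C,D,F}  = {B,D,F} ∪ {C,D}
  {A,B,C,D,E}  = {B,C} ∪ {A,C,D,E}
  {A,B,C,E,F}  = {A,C,E} ∪ {A,B,E,F}
  {A,B,D,E,F}  = {B,D,F} ∪ {A,D,E,F}
  — 18 sets.
Pass 3: 7 new —
  {C}  = Ω∖{A,B,D,E,F}
  {D}  = Ω∖{A,B,C,E,F}
  {F}  = Ω∖{A,B,C,D,E}
  {A,E}  = Ω∖{B,C,D,F}
  {D,F}  = Ω∖{A,B,C,E}
  {A,E,F}  = Ω∖{B,C,D}
  {B,C,F}  = {B,C} ∪ {B,F}
  — 25 sets.
Pass 4. New:
  {B,D}  = {B} ∪ {D}
  {C,F}  = {F} ∪ {C}
  {A,B,E}  = {B} ∪ {A,E}
  {A,D,E}  = Ω∖{B,C,F}
  {C,D,F}  = {C,D} ∪ {F}
  {A,C,E,F}  = {A,C,E} ∪ {F}
  — 31 sets.
Pass 5. New:
  {A,B,D,E}  = Ω∖{C,F}
  — 32 sets.
Pass 6: closed — nothing new.

σ(𝒞) = { {}, {B}, {C}, {D}, {F}, {A,E}, {B,C}, {B,D}, {B,F}, {C,D}, {C,F}, {D,F}, {A,B,E}, {A,C,E}, {A,D,E}, {A,E,F}, {B,C,D}, {B,C,F}, {B,D,F}, {C,D,F}, {A,B,C,E}, {A,B,D,E}, {A,B,E,F}, {A,C,D,E}, {A,C,E,F}, {A,D,E,F}, {B,C,D,F}, {A,B,C,D,E}, {A,B,C,E,F}, {A,B,D,E,F}, {A,C,D,E,F}, Ω }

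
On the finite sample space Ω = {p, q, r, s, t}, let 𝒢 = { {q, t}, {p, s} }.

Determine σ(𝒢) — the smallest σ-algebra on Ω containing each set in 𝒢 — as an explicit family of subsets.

Seed the family with 𝒢 together with ∅ and Ω: { {}, {p, s}, {q, t}, Ω }.
Iteration 1: 3 new —
  {p, r, s}  = ᶜ of {q, t}
  {q, r, t}  = ᶜ of {p, s}
  {p, q, s, t}  = {q, t} ∪ {p, s}
  — 7 sets.
Iteration 2: 1 new —
  {r}  = ᶜ of {p, q, s, t}
  — 8 sets.
Iteration 3: stable.

Hence σ(𝒢) has 8 members: { {}, {r}, {p, s}, {q, t}, {p, r, s}, {q, r, t}, {p, q, s, t}, Ω }.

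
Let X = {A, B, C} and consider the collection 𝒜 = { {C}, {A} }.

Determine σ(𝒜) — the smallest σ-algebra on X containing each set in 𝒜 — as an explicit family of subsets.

Start: 𝒜 ∪ {∅, X} = { {}, {A}, {C}, X }.
Pass 1. New:
  {A, B}  = X∖{C}
  {A, C}  = {C} ∪ {A}
  {B, C}  = X∖{A}
  [7 total]
Pass 2: 1 new —
  {B}  = X∖{A, C}
  [8 total]
Pass 3: no new sets; the family is a σ-algebra.

Therefore σ(𝒜) = { {}, {A}, {B}, {C}, {A, B}, {A, C}, {B, C}, X } (|σ(𝒜)| = 8).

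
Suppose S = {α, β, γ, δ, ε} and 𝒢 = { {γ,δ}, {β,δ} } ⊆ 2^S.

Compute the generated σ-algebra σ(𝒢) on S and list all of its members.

σ(𝒢) (16 sets): { ∅, {β}, {γ}, {δ}, {α,ε}, {β,γ}, {β,δ}, {γ,δ}, {α,β,ε}, {α,γ,ε}, {α,δ,ε}, {β,γ,δ}, {α,β,γ,ε}, {α,β,δ,ε}, {α,γ,δ,ε}, S }

Working:
Seed the family with 𝒢 together with ∅ and S: { ∅, {β,δ}, {γ,δ}, S }.
Pass 1. New:
  {α,β,ε}  = {γ,δ}ᶜ
  {α,γ,ε}  = {β,δ}ᶜ
  {β,γ,δ}  = {β,δ} ∪ {γ,δ}
  — 7 sets.
Pass 2 adds 4:
  {α,ε}  = {β,γ,δ}ᶜ
  {α,β,γ,ε}  = {α,β,ε} ∪ {α,γ,ε}
  {α,β,δ,ε}  = {α,β,ε} ∪ {β,δ}
  {α,γ,δ,ε}  = {γ,δ} ∪ {α,γ,ε}
  — 11 sets.
Pass 3: +3 →
  {β}  = {α,γ,δ,ε}ᶜ
  {γ}  = {α,β,δ,ε}ᶜ
  {δ}  = {α,β,γ,ε}ᶜ
  — 14 sets.
Pass 4 adds 2:
  {β,γ}  = {γ} ∪ {β}
  {α,δ,ε}  = {α,ε} ∪ {δ}
  — 16 sets.
Pass 5: stable.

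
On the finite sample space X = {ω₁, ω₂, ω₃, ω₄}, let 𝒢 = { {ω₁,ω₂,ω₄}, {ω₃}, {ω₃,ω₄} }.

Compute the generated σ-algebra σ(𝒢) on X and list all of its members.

σ(𝒢) (8 sets): { {}, {ω₃}, {ω₄}, {ω₁,ω₂}, {ω₃,ω₄}, {ω₁,ω₂,ω₃}, {ω₁,ω₂,ω₄}, X }

Working:
Begin from { {}, {ω₃}, {ω₃,ω₄}, {ω₁,ω₂,ω₄}, X } (that is, 𝒢 plus ∅ and X).
Step 1. New:
  {ω₁,ω₂}  = ᶜ of {ω₃,ω₄}
  [6 total]
Step 2 (1 new):
  {ω₁,ω₂,ω₃}  = {ω₃} ∪ {ω₁,ω₂}
  [7 total]
Step 3: +1 →
  {ω₄}  = ᶜ of {ω₁,ω₂,ω₃}
  [8 total]
After Step 4 the family is unchanged; done.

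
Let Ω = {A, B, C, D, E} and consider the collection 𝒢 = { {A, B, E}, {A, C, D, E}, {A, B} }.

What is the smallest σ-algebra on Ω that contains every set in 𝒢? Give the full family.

Start: 𝒢 ∪ {∅, Ω} = { {}, {A, B}, {A, B, E}, {A, C, D, E}, Ω }.
Round 1: 3 new —
  {B}  = ᶜ of {A, C, D, E}
  {C, D}  = ᶜ of {A, B, E}
  {C, D, E}  = ᶜ of {A, B}
Round 2: 3 new —
  {B, C, D}  = {B} ∪ {C, D}
  {A, B, C, D}  = {C, D} ∪ {A, B}
  {B, C, D, E}  = {B} ∪ {C, D, E}
Round 3 (3 new):
  {A}  = ᶜ of {B, C, D, E}
  {E}  = ᶜ of {A, B, C, D}
  {A, E}  = ᶜ of {B, C, D}
Round 4: 2 new —
  {B, E}  = {B} ∪ {E}
  {A, C, D}  = {C, D} ∪ {A}
Round 5 adds nothing — fixpoint reached.

σ(𝒢) = { {}, {A}, {B}, {E}, {A, B}, {A, E}, {B, E}, {C, D}, {A, B, E}, {A, C, D}, {B, C, D}, {C, D, E}, {A, B, C, D}, {A, C, D, E}, {B, C, D, E}, Ω }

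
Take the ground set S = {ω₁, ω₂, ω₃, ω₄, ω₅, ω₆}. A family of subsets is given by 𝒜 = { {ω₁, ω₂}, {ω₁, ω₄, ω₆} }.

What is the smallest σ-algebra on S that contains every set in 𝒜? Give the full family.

Begin from { {}, {ω₁, ω₂}, {ω₁, ω₄, ω₆}, S } (that is, 𝒜 plus ∅ and S).
Step 1. New:
  {ω₂, ω₃, ω₅}  = complement {ω₁, ω₄, ω₆}
  {ω₁, ω₂, ω₄, ω₆}  = {ω₁, ω₂} ∪ {ω₁, ω₄, ω₆}
  {ω₃, ω₄, ω₅, ω₆}  = complement {ω₁, ω₂}
  [7 total]
Step 2. New:
  {ω₃, ω₅}  = complement {ω₁, ω₂, ω₄, ω₆}
  {ω₁, ω₂, ω₃, ω₅}  = {ω₂, ω₃, ω₅} ∪ {ω₁, ω₂}
  {ω₁, ω₃, ω₄, ω₅, ω₆}  = {ω₃, ω₄, ω₅, ω₆} ∪ {ω₁, ω₄, ω₆}
  {ω₂, ω₃, ω₄, ω₅, ω₆}  = {ω₂, ω₃, ω₅} ∪ {ω₃, ω₄, ω₅, ω₆}
  [11 total]
Step 3 adds 3:
  {ω₁}  = complement {ω₂, ω₃, ω₄, ω₅, ω₆}
  {ω₂}  = complement {ω₁, ω₃, ω₄, ω₅, ω₆}
  {ω₄, ω₆}  = complement {ω₁, ω₂, ω₃, ω₅}
  [14 total]
Step 4 (2 new):
  {ω₁, ω₃, ω₅}  = {ω₃, ω₅} ∪ {ω₁}
  {ω₂, ω₄, ω₆}  = {ω₂} ∪ {ω₄, ω₆}
  [16 total]
Step 5: already closed under ᶜ and ∪.

σ(𝒜) = { {}, {ω₁}, {ω₂}, {ω₁, ω₂}, {ω₃, ω₅}, {ω₄, ω₆}, {ω₁, ω₃, ω₅}, {ω₁, ω₄, ω₆}, {ω₂, ω₃, ω₅}, {ω₂, ω₄, ω₆}, {ω₁, ω₂, ω₃, ω₅}, {ω₁, ω₂, ω₄, ω₆}, {ω₃, ω₄, ω₅, ω₆}, {ω₁, ω₃, ω₄, ω₅, ω₆}, {ω₂, ω₃, ω₄, ω₅, ω₆}, S }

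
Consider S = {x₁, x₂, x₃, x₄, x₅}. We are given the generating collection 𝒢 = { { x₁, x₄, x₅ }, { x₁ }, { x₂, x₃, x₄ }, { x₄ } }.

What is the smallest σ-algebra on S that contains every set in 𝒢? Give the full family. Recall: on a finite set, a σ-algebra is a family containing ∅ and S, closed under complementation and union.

Start: 𝒢 ∪ {∅, S} = { {  }, { x₁ }, { x₄ }, { x₁, x₄, x₅ }, { x₂, x₃, x₄ }, S }.
Step 1. New:
  { x₁, x₄ }  = { x₄ } ∪ { x₁ }
  { x₁, x₅ }  = S∖{ x₂, x₃, x₄ }
  { x₂, x₃ }  = S∖{ x₁, x₄, x₅ }
  { x₁, x₂, x₃, x₄ }  = { x₂, x₃, x₄ } ∪ { x₁ }
  { x₁, x₂, x₃, x₅ }  = S∖{ x₄ }
  { x₂, x₃, x₄, x₅ }  = S∖{ x₁ }
Step 2. New:
  { x₅ }  = S∖{ x₁, x₂, x₃, x₄ }
  { x₁, x₂, x₃ }  = { x₂, x₃ } ∪ { x₁ }
  { x₂, x₃, x₅ }  = S∖{ x₁, x₄ }
Step 3: +1 →
  { x₄, x₅ }  = S∖{ x₁, x₂, x₃ }
Step 4: closed — nothing new.

Hence σ(𝒢) has 16 members: { {  }, { x₁ }, { x₄ }, { x₅ }, { x₁, x₄ }, { x₁, x₅ }, { x₂, x₃ }, { x₄, x₅ }, { x₁, x₂, x₃ }, { x₁, x₄, x₅ }, { x₂, x₃, x₄ }, { x₂, x₃, x₅ }, { x₁, x₂, x₃, x₄ }, { x₁, x₂, x₃, x₅ }, { x₂, x₃, x₄, x₅ }, S }.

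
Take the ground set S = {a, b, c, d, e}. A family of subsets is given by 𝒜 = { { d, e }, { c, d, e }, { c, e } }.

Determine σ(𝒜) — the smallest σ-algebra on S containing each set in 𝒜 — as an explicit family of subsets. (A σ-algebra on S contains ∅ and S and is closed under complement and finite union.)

Initial family (5 sets): { ∅, { c, e }, { d, e }, { c, d, e }, S }.
Iteration 1. New:
  { a, b }  = ᶜ of { c, d, e }
  { a, b, c }  = ᶜ of { d, e }
  { a, b, d }  = ᶜ of { c, e }
  |family| = 8
Iteration 2 adds 3:
  { a, b, c, d }  = { a, b, c } ∪ { a, b, d }
  { a, b, c, e }  = { c, e } ∪ { a, b, c }
  { a, b, d, e }  = { d, e } ∪ { a, b }
  |family| = 11
Iteration 3 (3 new):
  { c }  = ᶜ of { a, b, d, e }
  { d }  = ᶜ of { a, b, c, e }
  { e }  = ᶜ of { a, b, c, d }
  |family| = 14
Iteration 4 (2 new):
  { c, d }  = { c } ∪ { d }
  { a, b, e }  = { a, b } ∪ { e }
  |family| = 16
Iteration 5: closed — nothing new.

Therefore σ(𝒜) = { ∅, { c }, { d }, { e }, { a, b }, { c, d }, { c, e }, { d, e }, { a, b, c }, { a, b, d }, { a, b, e }, { c, d, e }, { a, b, c, d }, { a, b, c, e }, { a, b, d, e }, S } (|σ(𝒜)| = 16).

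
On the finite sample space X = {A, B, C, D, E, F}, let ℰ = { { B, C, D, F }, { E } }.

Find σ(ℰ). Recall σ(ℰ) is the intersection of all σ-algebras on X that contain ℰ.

Take S₀ = ℰ ∪ {∅, X} = { {  }, { E }, { B, C, D, F }, X }.
Iteration 1: +3 →
  { A, E }  = { B, C, D, F }ᶜ
  { A, B, C, D, F }  = { E }ᶜ
  { B, C, D, E, F }  = { B, C, D, F } ∪ { E }
  [7 total]
Iteration 2: +1 →
  { A }  = { B, C, D, E, F }ᶜ
  [8 total]
Iteration 3: no new sets; the family is a σ-algebra.

Hence σ(ℰ) has 8 members: { {  }, { A }, { E }, { A, E }, { B, C, D, F }, { A, B, C, D, F }, { B, C, D, E, F }, X }.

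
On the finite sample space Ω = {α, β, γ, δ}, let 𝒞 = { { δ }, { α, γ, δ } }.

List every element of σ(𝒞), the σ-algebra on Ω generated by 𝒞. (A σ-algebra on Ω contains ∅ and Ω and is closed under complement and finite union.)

Initial family (4 sets): { {  }, { δ }, { α, γ, δ }, Ω }.
Step 1. New:
  { β }  = Ω∖{ α, γ, δ }
  { α, β, γ }  = Ω∖{ δ }
  [6 total]
Step 2: 1 new —
  { β, δ }  = { δ } ∪ { β }
  [7 total]
Step 3 (1 new):
  { α, γ }  = Ω∖{ β, δ }
  [8 total]
Step 4: already closed under ᶜ and ∪.

|σ(𝒞)| = 8.  σ(𝒞) = { {  }, { β }, { δ }, { α, γ }, { β, δ }, { α, β, γ }, { α, γ, δ }, Ω }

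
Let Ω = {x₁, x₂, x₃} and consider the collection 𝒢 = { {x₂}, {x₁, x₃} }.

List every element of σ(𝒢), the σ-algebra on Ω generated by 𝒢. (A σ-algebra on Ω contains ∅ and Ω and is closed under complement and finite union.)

|σ(𝒢)| = 4.  σ(𝒢) = { {}, {x₂}, {x₁, x₃}, Ω }

Working:
Start: 𝒢 ∪ {∅, Ω} = { {}, {x₂}, {x₁, x₃}, Ω }.
Iteration 1 adds nothing — fixpoint reached.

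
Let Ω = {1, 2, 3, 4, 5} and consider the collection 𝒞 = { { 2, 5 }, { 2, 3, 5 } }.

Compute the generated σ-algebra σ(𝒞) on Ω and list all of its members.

Begin from { ∅, { 2, 5 }, { 2, 3, 5 }, Ω } (that is, 𝒞 plus ∅ and Ω).
Iteration 1. New:
  { 1, 4 }  = complement { 2, 3, 5 }
  { 1, 3, 4 }  = complement { 2, 5 }
  |family| = 6
Iteration 2 (1 new):
  { 1, 2, 4, 5 }  = { 2, 5 } ∪ { 1, 4 }
  |family| = 7
Iteration 3: 1 new —
  { 3 }  = complement { 1, 2, 4, 5 }
  |family| = 8
Iteration 4 adds nothing — fixpoint reached.

|σ(𝒞)| = 8.  σ(𝒞) = { ∅, { 3 }, { 1, 4 }, { 2, 5 }, { 1, 3, 4 }, { 2, 3, 5 }, { 1, 2, 4, 5 }, Ω }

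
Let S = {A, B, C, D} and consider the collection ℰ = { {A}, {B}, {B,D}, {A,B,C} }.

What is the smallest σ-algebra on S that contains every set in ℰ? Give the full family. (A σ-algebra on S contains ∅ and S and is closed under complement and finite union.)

Seed the family with ℰ together with ∅ and S: { ∅, {A}, {B}, {B,D}, {A,B,C}, S }.
Pass 1: +6 →
  {D}  = {A,B,C}ᶜ
  {A,B}  = {B} ∪ {A}
  {A,C}  = {B,D}ᶜ
  {A,B,D}  = {B,D} ∪ {A}
  {A,C,D}  = {B}ᶜ
  {B,C,D}  = {A}ᶜ
  — 12 sets.
Pass 2: +3 →
  {C}  = {A,B,D}ᶜ
  {A,D}  = {D} ∪ {A}
  {C,D}  = {A,B}ᶜ
  — 15 sets.
Pass 3: +1 →
  {B,C}  = {A,D}ᶜ
  — 16 sets.
Pass 4: stable.

Therefore σ(ℰ) = { ∅, {A}, {B}, {C}, {D}, {A,B}, {A,C}, {A,D}, {B,C}, {B,D}, {C,D}, {A,B,C}, {A,B,D}, {A,C,D}, {B,C,D}, S } (|σ(ℰ)| = 16).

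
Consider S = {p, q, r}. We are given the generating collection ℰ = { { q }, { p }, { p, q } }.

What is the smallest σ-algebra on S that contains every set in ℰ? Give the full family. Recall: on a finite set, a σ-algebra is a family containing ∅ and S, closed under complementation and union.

Answer: σ(ℰ) = { {}, { p }, { q }, { r }, { p, q }, { p, r }, { q, r }, S }

Check:
Start: ℰ ∪ {∅, S} = { {}, { p }, { q }, { p, q }, S }.
Pass 1: +3 →
  { r }  = ᶜ of { p, q }
  { p, r }  = ᶜ of { q }
  { q, r }  = ᶜ of { p }
  (now 8)
Pass 2: already closed under ᶜ and ∪.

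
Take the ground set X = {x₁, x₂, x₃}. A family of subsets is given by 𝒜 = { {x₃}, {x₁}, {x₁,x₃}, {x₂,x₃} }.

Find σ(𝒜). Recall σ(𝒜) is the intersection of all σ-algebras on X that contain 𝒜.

Answer: σ(𝒜) = { {}, {x₁}, {x₂}, {x₃}, {x₁,x₂}, {x₁,x₃}, {x₂,x₃}, X }

Derivation:
Seed the family with 𝒜 together with ∅ and X: { {}, {x₁}, {x₃}, {x₁,x₃}, {x₂,x₃}, X }.
Step 1 adds 2:
  {x₂}  = X∖{x₁,x₃}
  {x₁,x₂}  = X∖{x₃}
  |family| = 8
Step 2: already closed under ᶜ and ∪.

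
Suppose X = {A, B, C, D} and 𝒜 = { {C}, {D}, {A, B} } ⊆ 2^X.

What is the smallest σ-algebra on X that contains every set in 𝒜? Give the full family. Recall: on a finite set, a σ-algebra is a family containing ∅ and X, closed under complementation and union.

σ(𝒜) (8 sets): { {}, {C}, {D}, {A, B}, {C, D}, {A, B, C}, {A, B, D}, X }

Check:
Start: 𝒜 ∪ {∅, X} = { {}, {C}, {D}, {A, B}, X }.
Step 1 (3 new):
  {C, D}  = X∖{A, B}
  {A, B, C}  = X∖{D}
  {A, B, D}  = X∖{C}
Step 2: already closed under ᶜ and ∪.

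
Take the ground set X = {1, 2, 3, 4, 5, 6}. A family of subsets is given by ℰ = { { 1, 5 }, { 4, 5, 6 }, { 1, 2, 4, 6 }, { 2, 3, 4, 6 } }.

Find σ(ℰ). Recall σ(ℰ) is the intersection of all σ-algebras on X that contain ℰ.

|σ(ℰ)| = 32.  σ(ℰ) = { ∅, { 1 }, { 2 }, { 3 }, { 5 }, { 1, 2 }, { 1, 3 }, { 1, 5 }, { 2, 3 }, { 2, 5 }, { 3, 5 }, { 4, 6 }, { 1, 2, 3 }, { 1, 2, 5 }, { 1, 3, 5 }, { 1, 4, 6 }, { 2, 3, 5 }, { 2, 4, 6 }, { 3, 4, 6 }, { 4, 5, 6 }, { 1, 2, 3, 5 }, { 1, 2, 4, 6 }, { 1, 3, 4, 6 }, { 1, 4, 5, 6 }, { 2, 3, 4, 6 }, { 2, 4, 5, 6 }, { 3, 4, 5, 6 }, { 1, 2, 3, 4, 6 }, { 1, 2, 4, 5, 6 }, { 1, 3, 4, 5, 6 }, { 2, 3, 4, 5, 6 }, X }

Working:
Take S₀ = ℰ ∪ {∅, X} = { ∅, { 1, 5 }, { 4, 5, 6 }, { 1, 2, 4, 6 }, { 2, 3, 4, 6 }, X }.
Pass 1: +6 →
  { 3, 5 }  = ᶜ of { 1, 2, 4, 6 }
  { 1, 2, 3 }  = ᶜ of { 4, 5, 6 }
  { 1, 4, 5, 6 }  = { 1, 5 } ∪ { 4, 5, 6 }
  { 1, 2, 3, 4, 6 }  = { 1, 2, 4, 6 } ∪ { 2, 3, 4, 6 }
  { 1, 2, 4, 5, 6 }  = { 1, 2, 4, 6 } ∪ { 1, 5 }
  { 2, 3, 4, 5, 6 }  = { 2, 3, 4, 6 } ∪ { 4, 5, 6 }
  [12 total]
Pass 2: +8 →
  { 1 }  = ᶜ of { 2, 3, 4, 5, 6 }
  { 3 }  = ᶜ of { 1, 2, 4, 5, 6 }
  { 5 }  = ᶜ of { 1, 2, 3, 4, 6 }
  { 2, 3 }  = ᶜ of { 1, 4, 5, 6 }
  { 1, 3, 5 }  = { 1, 5 } ∪ { 3, 5 }
  { 1, 2, 3, 5 }  = { 1, 2, 3 } ∪ { 1, 5 }
  { 3, 4, 5, 6 }  = { 3, 5 } ∪ { 4, 5, 6 }
  { 1, 3, 4, 5, 6 }  = { 1, 4, 5, 6 } ∪ { 3, 5 }
  [20 total]
Pass 3: +6 →
  { 2 }  = ᶜ of { 1, 3, 4, 5, 6 }
  { 1, 2 }  = ᶜ of { 3, 4, 5, 6 }
  { 1, 3 }  = { 3 } ∪ { 1 }
  { 4, 6 }  = ᶜ of { 1, 2, 3, 5 }
  { 2, 3, 5 }  = { 3, 5 } ∪ { 2, 3 }
  { 2, 4, 6 }  = ᶜ of { 1, 3, 5 }
  [26 total]
Pass 4 (6 new):
  { 2, 5 }  = { 2 } ∪ { 5 }
  { 1, 2, 5 }  = { 1, 2 } ∪ { 5 }
  { 1, 4, 6 }  = ᶜ of { 2, 3, 5 }
  { 3, 4, 6 }  = { 3 } ∪ { 4, 6 }
  { 1, 3, 4, 6 }  = { 1, 3 } ∪ { 4, 6 }
  { 2, 4, 5, 6 }  = ᶜ of { 1, 3 }
  [32 total]
Pass 5: stable.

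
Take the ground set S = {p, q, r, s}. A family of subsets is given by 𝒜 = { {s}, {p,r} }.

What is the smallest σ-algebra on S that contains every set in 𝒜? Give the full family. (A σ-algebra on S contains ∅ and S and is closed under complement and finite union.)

Seed the family with 𝒜 together with ∅ and S: { {}, {s}, {p,r}, S }.
Iteration 1: +3 →
  {q,s}  = {p,r}ᶜ
  {p,q,r}  = {s}ᶜ
  {p,r,s}  = {p,r} ∪ {s}
Iteration 2. New:
  {q}  = {p,r,s}ᶜ
Iteration 3: closed — nothing new.

Hence σ(𝒜) has 8 members: { {}, {q}, {s}, {p,r}, {q,s}, {p,q,r}, {p,r,s}, S }.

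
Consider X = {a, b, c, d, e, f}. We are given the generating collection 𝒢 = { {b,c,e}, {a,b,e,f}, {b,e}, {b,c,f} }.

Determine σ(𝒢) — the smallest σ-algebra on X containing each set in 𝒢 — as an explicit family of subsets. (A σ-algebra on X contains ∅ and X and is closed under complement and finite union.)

Initial family (6 sets): { {}, {b,e}, {b,c,e}, {b,c,f}, {a,b,e,f}, X }.
Pass 1: +6 →
  {c,d}  = {a,b,e,f}ᶜ
  {a,d,e}  = {b,c,f}ᶜ
  {a,d,f}  = {b,c,e}ᶜ
  {a,c,d,f}  = {b,e}ᶜ
  {b,c,e,f}  = {b,e} ∪ {b,c,f}
  {a,b,c,e,f}  = {b,c,e} ∪ {a,b,e,f}
  (now 12)
Pass 2: +12 →
  {d}  = {a,b,c,e,f}ᶜ
  {a,d}  = {b,c,e,f}ᶜ
  {a,b,d,e}  = {a,d,e} ∪ {b,e}
  {a,c,d,e}  = {a,d,e} ∪ {c,d}
  {a,d,e,f}  = {a,d,e} ∪ {a,d,f}
  {b,c,d,e}  = {b,e} ∪ {c,d}
  {b,c,d,f}  = {c,d} ∪ {b,c,f}
  {a,b,c,d,e}  = {a,d,e} ∪ {b,c,e}
  {a,b,c,d,f}  = {b,c,f} ∪ {a,d,f}
  {a,b,d,e,f}  = {a,d,e} ∪ {a,b,e,f}
  {a,c,d,e,f}  = {a,d,e} ∪ {a,c,d,f}
  {b,c,d,e,f}  = {c,d} ∪ {b,c,e,f}
  (now 24)
Pass 3. New:
  {a}  = {b,c,d,e,f}ᶜ
  {b}  = {a,c,d,e,f}ᶜ
  {c}  = {a,b,d,e,f}ᶜ
  {e}  = {a,b,c,d,f}ᶜ
  {f}  = {a,b,c,d,e}ᶜ
  {a,e}  = {b,c,d,f}ᶜ
  {a,f}  = {b,c,d,e}ᶜ
  {b,c}  = {a,d,e,f}ᶜ
  {b,f}  = {a,c,d,e}ᶜ
  {c,f}  = {a,b,d,e}ᶜ
  {a,c,d}  = {c,d} ∪ {a,d}
  {b,d,e}  = {b,e} ∪ {d}
  (now 36)
Pass 4 (26 new):
  {a,b}  = {a} ∪ {b}
  {a,c}  = {a} ∪ {c}
  {b,d}  = {b} ∪ {d}
  {c,e}  = {e} ∪ {c}
  {d,e}  = {e} ∪ {d}
  {d,f}  = {f} ∪ {d}
  {e,f}  = {f} ∪ {e}
  {a,b,c}  = {a} ∪ {b,c}
  {a,b,d}  = {b} ∪ {a,d}
  {a,b,e}  = {b,e} ∪ {a}
  {a,b,f}  = {a} ∪ {b,f}
  {a,c,e}  = {c} ∪ {a,e}
  {a,c,f}  = {b,d,e}ᶜ
  {a,e,f}  = {a,f} ∪ {e}
  {b,c,d}  = {c,d} ∪ {b}
  {b,d,f}  = {b,f} ∪ {d}
  {b,e,f}  = {a,c,d}ᶜ
  {c,d,e}  = {c,d} ∪ {e}
  {c,d,f}  = {c,d} ∪ {f}
  {c,e,f}  = {e} ∪ {c,f}
  {a,b,c,d}  = {b} ∪ {a,c,d}
  {a,b,c,e}  = {a} ∪ {b,c,e}
  {a,b,c,f}  = {a} ∪ {b,c,f}
  {a,b,d,f}  = {b} ∪ {a,d,f}
  {a,c,e,f}  = {c,f} ∪ {a,e}
  {b,d,e,f}  = {b,f} ∪ {b,d,e}
  (now 62)
Pass 5. New:
  {d,e,f}  = {a,b,c}ᶜ
  {c,d,e,f}  = {a,b}ᶜ
  (now 64)
Pass 6: closed — nothing new.

Hence σ(𝒢) has 64 members: { {}, {a}, {b}, {c}, {d}, {e}, {f}, {a,b}, {a,c}, {a,d}, {a,e}, {a,f}, {b,c}, {b,d}, {b,e}, {b,f}, {c,d}, {c,e}, {c,f}, {d,e}, {d,f}, {e,f}, {a,b,c}, {a,b,d}, {a,b,e}, {a,b,f}, {a,c,d}, {a,c,e}, {a,c,f}, {a,d,e}, {a,d,f}, {a,e,f}, {b,c,d}, {b,c,e}, {b,c,f}, {b,d,e}, {b,d,f}, {b,e,f}, {c,d,e}, {c,d,f}, {c,e,f}, {d,e,f}, {a,b,c,d}, {a,b,c,e}, {a,b,c,f}, {a,b,d,e}, {a,b,d,f}, {a,b,e,f}, {a,c,d,e}, {a,c,d,f}, {a,c,e,f}, {a,d,e,f}, {b,c,d,e}, {b,c,d,f}, {b,c,e,f}, {b,d,e,f}, {c,d,e,f}, {a,b,c,d,e}, {a,b,c,d,f}, {a,b,c,e,f}, {a,b,d,e,f}, {a,c,d,e,f}, {b,c,d,e,f}, X }.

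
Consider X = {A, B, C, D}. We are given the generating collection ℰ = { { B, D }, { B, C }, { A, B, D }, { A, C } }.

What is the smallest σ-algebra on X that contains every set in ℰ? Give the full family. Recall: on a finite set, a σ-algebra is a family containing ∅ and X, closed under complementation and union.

σ(ℰ) = { {}, { A }, { B }, { C }, { D }, { A, B }, { A, C }, { A, D }, { B, C }, { B, D }, { C, D }, { A, B, C }, { A, B, D }, { A, C, D }, { B, C, D }, X }

Trace:
Seed the family with ℰ together with ∅ and X: { {}, { A, C }, { B, C }, { B, D }, { A, B, D }, X }.
Round 1: 4 new —
  { C }  = { A, B, D }ᶜ
  { A, D }  = { B, C }ᶜ
  { A, B, C }  = { B, C } ∪ { A, C }
  { B, C, D }  = { B, C } ∪ { B, D }
Round 2: 3 new —
  { A }  = { B, C, D }ᶜ
  { D }  = { A, B, C }ᶜ
  { A, C, D }  = { C } ∪ { A, D }
Round 3: 2 new —
  { B }  = { A, C, D }ᶜ
  { C, D }  = { C } ∪ { D }
Round 4: 1 new —
  { A, B }  = { C, D }ᶜ
Round 5: already closed under ᶜ and ∪.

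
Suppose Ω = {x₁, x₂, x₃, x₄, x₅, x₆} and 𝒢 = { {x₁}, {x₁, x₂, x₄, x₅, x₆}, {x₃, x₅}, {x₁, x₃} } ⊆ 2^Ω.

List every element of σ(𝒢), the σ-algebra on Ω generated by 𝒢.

Initial family (6 sets): { {}, {x₁}, {x₁, x₃}, {x₃, x₅}, {x₁, x₂, x₄, x₅, x₆}, Ω }.
Iteration 1 (5 new):
  {x₃}  = complement {x₁, x₂, x₄, x₅, x₆}
  {x₁, x₃, x₅}  = {x₁, x₃} ∪ {x₃, x₅}
  {x₁, x₂, x₄, x₆}  = complement {x₃, x₅}
  {x₂, x₄, x₅, x₆}  = complement {x₁, x₃}
  {x₂, x₃, x₄, x₅, x₆}  = complement {x₁}
  — 11 sets.
Iteration 2 (2 new):
  {x₂, x₄, x₆}  = complement {x₁, x₃, x₅}
  {x₁, x₂, x₃, x₄, x₆}  = {x₁, x₂, x₄, x₆} ∪ {x₃}
  — 13 sets.
Iteration 3 adds 2:
  {x₅}  = complement {x₁, x₂, x₃, x₄, x₆}
  {x₂, x₃, x₄, x₆}  = {x₃} ∪ {x₂, x₄, x₆}
  — 15 sets.
Iteration 4 (1 new):
  {x₁, x₅}  = complement {x₂, x₃, x₄, x₆}
  — 16 sets.
Iteration 5: closed — nothing new.

Hence σ(𝒢) has 16 members: { {}, {x₁}, {x₃}, {x₅}, {x₁, x₃}, {x₁, x₅}, {x₃, x₅}, {x₁, x₃, x₅}, {x₂, x₄, x₆}, {x₁, x₂, x₄, x₆}, {x₂, x₃, x₄, x₆}, {x₂, x₄, x₅, x₆}, {x₁, x₂, x₃, x₄, x₆}, {x₁, x₂, x₄, x₅, x₆}, {x₂, x₃, x₄, x₅, x₆}, Ω }.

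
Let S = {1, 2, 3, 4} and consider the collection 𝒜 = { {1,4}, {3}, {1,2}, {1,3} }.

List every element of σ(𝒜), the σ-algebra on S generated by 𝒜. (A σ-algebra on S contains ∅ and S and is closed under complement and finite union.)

Begin from { {}, {3}, {1,2}, {1,3}, {1,4}, S } (that is, 𝒜 plus ∅ and S).
Pass 1: +6 →
  {2,3}  = S∖{1,4}
  {2,4}  = S∖{1,3}
  {3,4}  = S∖{1,2}
  {1,2,3}  = {3} ∪ {1,2}
  {1,2,4}  = S∖{3}
  {1,3,4}  = {3} ∪ {1,4}
Pass 2 adds 3:
  {2}  = S∖{1,3,4}
  {4}  = S∖{1,2,3}
  {2,3,4}  = {3,4} ∪ {2,3}
Pass 3 (1 new):
  {1}  = S∖{2,3,4}
Pass 4: closed — nothing new.

|σ(𝒜)| = 16.  σ(𝒜) = { {}, {1}, {2}, {3}, {4}, {1,2}, {1,3}, {1,4}, {2,3}, {2,4}, {3,4}, {1,2,3}, {1,2,4}, {1,3,4}, {2,3,4}, S }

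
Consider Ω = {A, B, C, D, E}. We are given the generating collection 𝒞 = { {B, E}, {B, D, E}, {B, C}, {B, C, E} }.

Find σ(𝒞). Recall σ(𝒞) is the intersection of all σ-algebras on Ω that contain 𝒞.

Answer: σ(𝒞) = { {}, {A}, {B}, {C}, {D}, {E}, {A, B}, {A, C}, {A, D}, {A, E}, {B, C}, {B, D}, {B, E}, {C, D}, {C, E}, {D, E}, {A, B, C}, {A, B, D}, {A, B, E}, {A, C, D}, {A, C, E}, {A, D, E}, {B, C, D}, {B, C, E}, {B, D, E}, {C, D, E}, {A, B, C, D}, {A, B, C, E}, {A, B, D, E}, {A, C, D, E}, {B, C, D, E}, Ω }

Working:
Take S₀ = 𝒞 ∪ {∅, Ω} = { {}, {B, C}, {B, E}, {B, C, E}, {B, D, E}, Ω }.
Round 1 (5 new):
  {A, C}  = {B, D, E}ᶜ
  {A, D}  = {B, C, E}ᶜ
  {A, C, D}  = {B, E}ᶜ
  {A, D, E}  = {B, C}ᶜ
  {B, C, D, E}  = {B, C, E} ∪ {B, D, E}
  |family| = 11
Round 2 adds 6:
  {A}  = {B, C, D, E}ᶜ
  {A, B, C}  = {B, C} ∪ {A, C}
  {A, B, C, D}  = {A, C, D} ∪ {B, C}
  {A, B, C, E}  = {B, E} ∪ {A, C}
  {A, B, D, E}  = {A, D, E} ∪ {B, E}
  {A, C, D, E}  = {A, D, E} ∪ {A, C, D}
  |family| = 17
Round 3 adds 6:
  {B}  = {A, C, D, E}ᶜ
  {C}  = {A, B, D, E}ᶜ
  {D}  = {A, B, C, E}ᶜ
  {E}  = {A, B, C, D}ᶜ
  {D, E}  = {A, B, C}ᶜ
  {A, B, E}  = {B, E} ∪ {A}
  |family| = 23
Round 4 (9 new):
  {A, B}  = {B} ∪ {A}
  {A, E}  = {E} ∪ {A}
  {B, D}  = {B} ∪ {D}
  {C, D}  = {A, B, E}ᶜ
  {C, E}  = {E} ∪ {C}
  {A, B, D}  = {B} ∪ {A, D}
  {A, C, E}  = {E} ∪ {A, C}
  {B, C, D}  = {B, C} ∪ {D}
  {C, D, E}  = {D, E} ∪ {C}
  |family| = 32
Round 5: already closed under ᶜ and ∪.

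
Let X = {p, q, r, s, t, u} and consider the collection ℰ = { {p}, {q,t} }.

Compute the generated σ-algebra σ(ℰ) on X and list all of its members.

Begin from { {}, {p}, {q,t}, X } (that is, ℰ plus ∅ and X).
Step 1 adds 3:
  {p,q,t}  = {q,t} ∪ {p}
  {p,r,s,u}  = complement {q,t}
  {q,r,s,t,u}  = complement {p}
  |family| = 7
Step 2: 1 new —
  {r,s,u}  = complement {p,q,t}
  |family| = 8
Step 3: stable.

σ(ℰ) = { {}, {p}, {q,t}, {p,q,t}, {r,s,u}, {p,r,s,u}, {q,r,s,t,u}, X }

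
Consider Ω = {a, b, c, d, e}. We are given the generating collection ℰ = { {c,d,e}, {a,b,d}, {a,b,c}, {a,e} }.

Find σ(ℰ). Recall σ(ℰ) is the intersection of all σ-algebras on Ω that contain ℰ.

Start: ℰ ∪ {∅, Ω} = { {}, {a,e}, {a,b,c}, {a,b,d}, {c,d,e}, Ω }.
Iteration 1. New:
  {a,b}  = {c,d,e}ᶜ
  {c,e}  = {a,b,d}ᶜ
  {d,e}  = {a,b,c}ᶜ
  {b,c,d}  = {a,e}ᶜ
  {a,b,c,d}  = {a,b,c} ∪ {a,b,d}
  {a,b,c,e}  = {a,b,c} ∪ {a,e}
  {a,b,d,e}  = {a,e} ∪ {a,b,d}
  {a,c,d,e}  = {c,d,e} ∪ {a,e}
  [14 total]
Iteration 2: +8 →
  {b}  = {a,c,d,e}ᶜ
  {c}  = {a,b,d,e}ᶜ
  {d}  = {a,b,c,e}ᶜ
  {e}  = {a,b,c,d}ᶜ
  {a,b,e}  = {a,b} ∪ {a,e}
  {a,c,e}  = {a,e} ∪ {c,e}
  {a,d,e}  = {d,e} ∪ {a,e}
  {b,c,d,e}  = {c,d,e} ∪ {b,c,d}
  [22 total]
Iteration 3: 7 new —
  {a}  = {b,c,d,e}ᶜ
  {b,c}  = {a,d,e}ᶜ
  {b,d}  = {a,c,e}ᶜ
  {b,e}  = {b} ∪ {e}
  {c,d}  = {a,b,e}ᶜ
  {b,c,e}  = {b} ∪ {c,e}
  {b,d,e}  = {b} ∪ {d,e}
  [29 total]
Iteration 4 adds 3:
  {a,c}  = {b,d,e}ᶜ
  {a,d}  = {b,c,e}ᶜ
  {a,c,d}  = {b,e}ᶜ
  [32 total]
Iteration 5: already closed under ᶜ and ∪.

|σ(ℰ)| = 32.  σ(ℰ) = { {}, {a}, {b}, {c}, {d}, {e}, {a,b}, {a,c}, {a,d}, {a,e}, {b,c}, {b,d}, {b,e}, {c,d}, {c,e}, {d,e}, {a,b,c}, {a,b,d}, {a,b,e}, {a,c,d}, {a,c,e}, {a,d,e}, {b,c,d}, {b,c,e}, {b,d,e}, {c,d,e}, {a,b,c,d}, {a,b,c,e}, {a,b,d,e}, {a,c,d,e}, {b,c,d,e}, Ω }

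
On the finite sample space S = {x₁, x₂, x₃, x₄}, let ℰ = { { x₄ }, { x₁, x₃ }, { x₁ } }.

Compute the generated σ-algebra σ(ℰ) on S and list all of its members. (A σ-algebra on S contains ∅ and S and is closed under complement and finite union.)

Initial family (5 sets): { {  }, { x₁ }, { x₄ }, { x₁, x₃ }, S }.
Round 1 adds 5:
  { x₁, x₄ }  = { x₄ } ∪ { x₁ }
  { x₂, x₄ }  = S∖{ x₁, x₃ }
  { x₁, x₂, x₃ }  = S∖{ x₄ }
  { x₁, x₃, x₄ }  = { x₁, x₃ } ∪ { x₄ }
  { x₂, x₃, x₄ }  = S∖{ x₁ }
Round 2 adds 3:
  { x₂ }  = S∖{ x₁, x₃, x₄ }
  { x₂, x₃ }  = S∖{ x₁, x₄ }
  { x₁, x₂, x₄ }  = { x₁, x₄ } ∪ { x₂, x₄ }
Round 3: +2 →
  { x₃ }  = S∖{ x₁, x₂, x₄ }
  { x₁, x₂ }  = { x₂ } ∪ { x₁ }
Round 4: 1 new —
  { x₃, x₄ }  = S∖{ x₁, x₂ }
Round 5 adds nothing — fixpoint reached.

Hence σ(ℰ) has 16 members: { {  }, { x₁ }, { x₂ }, { x₃ }, { x₄ }, { x₁, x₂ }, { x₁, x₃ }, { x₁, x₄ }, { x₂, x₃ }, { x₂, x₄ }, { x₃, x₄ }, { x₁, x₂, x₃ }, { x₁, x₂, x₄ }, { x₁, x₃, x₄ }, { x₂, x₃, x₄ }, S }.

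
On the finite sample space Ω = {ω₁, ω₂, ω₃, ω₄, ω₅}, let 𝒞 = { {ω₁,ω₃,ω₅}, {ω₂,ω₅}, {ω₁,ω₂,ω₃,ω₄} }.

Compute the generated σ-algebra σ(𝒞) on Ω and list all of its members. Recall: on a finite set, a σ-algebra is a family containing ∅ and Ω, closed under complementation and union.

|σ(𝒞)| = 16.  σ(𝒞) = { ∅, {ω₂}, {ω₄}, {ω₅}, {ω₁,ω₃}, {ω₂,ω₄}, {ω₂,ω₅}, {ω₄,ω₅}, {ω₁,ω₂,ω₃}, {ω₁,ω₃,ω₄}, {ω₁,ω₃,ω₅}, {ω₂,ω₄,ω₅}, {ω₁,ω₂,ω₃,ω₄}, {ω₁,ω₂,ω₃,ω₅}, {ω₁,ω₃,ω₄,ω₅}, Ω }

Derivation:
Seed the family with 𝒞 together with ∅ and Ω: { ∅, {ω₂,ω₅}, {ω₁,ω₃,ω₅}, {ω₁,ω₂,ω₃,ω₄}, Ω }.
Pass 1 (4 new):
  {ω₅}  = {ω₁,ω₂,ω₃,ω₄}ᶜ
  {ω₂,ω₄}  = {ω₁,ω₃,ω₅}ᶜ
  {ω₁,ω₃,ω₄}  = {ω₂,ω₅}ᶜ
  {ω₁,ω₂,ω₃,ω₅}  = {ω₂,ω₅} ∪ {ω₁,ω₃,ω₅}
  (now 9)
Pass 2: 3 new —
  {ω₄}  = {ω₁,ω₂,ω₃,ω₅}ᶜ
  {ω₂,ω₄,ω₅}  = {ω₂,ω₅} ∪ {ω₂,ω₄}
  {ω₁,ω₃,ω₄,ω₅}  = {ω₁,ω₃,ω₅} ∪ {ω₁,ω₃,ω₄}
  (now 12)
Pass 3: +3 →
  {ω₂}  = {ω₁,ω₃,ω₄,ω₅}ᶜ
  {ω₁,ω₃}  = {ω₂,ω₄,ω₅}ᶜ
  {ω₄,ω₅}  = {ω₄} ∪ {ω₅}
  (now 15)
Pass 4: +1 →
  {ω₁,ω₂,ω₃}  = {ω₄,ω₅}ᶜ
  (now 16)
After Pass 5 the family is unchanged; done.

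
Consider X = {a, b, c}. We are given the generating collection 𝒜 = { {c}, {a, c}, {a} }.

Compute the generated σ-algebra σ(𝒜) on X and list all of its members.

σ(𝒜) = { {}, {a}, {b}, {c}, {a, b}, {a, c}, {b, c}, X }

Trace:
Begin from { {}, {a}, {c}, {a, c}, X } (that is, 𝒜 plus ∅ and X).
Step 1: +3 →
  {b}  = ᶜ of {a, c}
  {a, b}  = ᶜ of {c}
  {b, c}  = ᶜ of {a}
Step 2: stable.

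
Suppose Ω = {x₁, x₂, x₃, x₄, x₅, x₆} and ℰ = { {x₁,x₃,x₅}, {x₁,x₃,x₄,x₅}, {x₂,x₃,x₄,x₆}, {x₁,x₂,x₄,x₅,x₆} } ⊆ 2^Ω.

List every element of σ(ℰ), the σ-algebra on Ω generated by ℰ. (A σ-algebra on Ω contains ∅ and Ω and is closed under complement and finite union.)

Begin from { {}, {x₁,x₃,x₅}, {x₁,x₃,x₄,x₅}, {x₂,x₃,x₄,x₆}, {x₁,x₂,x₄,x₅,x₆}, Ω } (that is, ℰ plus ∅ and Ω).
Step 1 adds 4:
  {x₃}  = ᶜ of {x₁,x₂,x₄,x₅,x₆}
  {x₁,x₅}  = ᶜ of {x₂,x₃,x₄,x₆}
  {x₂,x₆}  = ᶜ of {x₁,x₃,x₄,x₅}
  {x₂,x₄,x₆}  = ᶜ of {x₁,x₃,x₅}
Step 2 (3 new):
  {x₂,x₃,x₆}  = {x₂,x₆} ∪ {x₃}
  {x₁,x₂,x₅,x₆}  = {x₂,x₆} ∪ {x₁,x₅}
  {x₁,x₂,x₃,x₅,x₆}  = {x₁,x₃,x₅} ∪ {x₂,x₆}
Step 3: +3 →
  {x₄}  = ᶜ of {x₁,x₂,x₃,x₅,x₆}
  {x₃,x₄}  = ᶜ of {x₁,x₂,x₅,x₆}
  {x₁,x₄,x₅}  = ᶜ of {x₂,x₃,x₆}
Step 4 adds nothing — fixpoint reached.

σ(ℰ) = { {}, {x₃}, {x₄}, {x₁,x₅}, {x₂,x₆}, {x₃,x₄}, {x₁,x₃,x₅}, {x₁,x₄,x₅}, {x₂,x₃,x₆}, {x₂,x₄,x₆}, {x₁,x₂,x₅,x₆}, {x₁,x₃,x₄,x₅}, {x₂,x₃,x₄,x₆}, {x₁,x₂,x₃,x₅,x₆}, {x₁,x₂,x₄,x₅,x₆}, Ω }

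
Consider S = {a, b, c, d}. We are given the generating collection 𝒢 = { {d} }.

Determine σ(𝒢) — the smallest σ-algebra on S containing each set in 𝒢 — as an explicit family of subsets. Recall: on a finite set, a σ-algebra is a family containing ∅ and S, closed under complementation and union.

Start: 𝒢 ∪ {∅, S} = { {}, {d}, S }.
Pass 1 (1 new):
  {a,b,c}  = ᶜ of {d}
  — 4 sets.
Pass 2: already closed under ᶜ and ∪.

Therefore σ(𝒢) = { {}, {d}, {a,b,c}, S } (|σ(𝒢)| = 4).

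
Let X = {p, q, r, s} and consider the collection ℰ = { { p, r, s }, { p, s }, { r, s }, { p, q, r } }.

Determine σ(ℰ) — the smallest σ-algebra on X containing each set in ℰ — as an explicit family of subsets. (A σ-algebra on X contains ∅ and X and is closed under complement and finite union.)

Seed the family with ℰ together with ∅ and X: { {  }, { p, s }, { r, s }, { p, q, r }, { p, r, s }, X }.
Step 1 adds 4:
  { q }  = { p, r, s }ᶜ
  { s }  = { p, q, r }ᶜ
  { p, q }  = { r, s }ᶜ
  { q, r }  = { p, s }ᶜ
  [10 total]
Step 2. New:
  { q, s }  = { q } ∪ { s }
  { p, q, s }  = { p, q } ∪ { p, s }
  { q, r, s }  = { r, s } ∪ { q }
  [13 total]
Step 3 (3 new):
  { p }  = { q, r, s }ᶜ
  { r }  = { p, q, s }ᶜ
  { p, r }  = { q, s }ᶜ
  [16 total]
Step 4: stable.

|σ(ℰ)| = 16.  σ(ℰ) = { {  }, { p }, { q }, { r }, { s }, { p, q }, { p, r }, { p, s }, { q, r }, { q, s }, { r, s }, { p, q, r }, { p, q, s }, { p, r, s }, { q, r, s }, X }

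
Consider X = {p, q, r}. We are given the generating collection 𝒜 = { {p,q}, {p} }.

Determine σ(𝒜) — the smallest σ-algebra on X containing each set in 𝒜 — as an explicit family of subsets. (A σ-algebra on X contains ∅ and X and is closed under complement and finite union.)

Seed the family with 𝒜 together with ∅ and X: { {}, {p}, {p,q}, X }.
Round 1 adds 2:
  {r}  = X∖{p,q}
  {q,r}  = X∖{p}
Round 2 (1 new):
  {p,r}  = {r} ∪ {p}
Round 3 adds 1:
  {q}  = X∖{p,r}
After Round 4 the family is unchanged; done.

Hence σ(𝒜) has 8 members: { {}, {p}, {q}, {r}, {p,q}, {p,r}, {q,r}, X }.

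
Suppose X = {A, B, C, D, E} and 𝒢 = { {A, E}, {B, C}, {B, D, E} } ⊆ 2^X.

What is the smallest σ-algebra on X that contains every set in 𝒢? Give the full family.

Initial family (5 sets): { ∅, {A, E}, {B, C}, {B, D, E}, X }.
Pass 1 adds 6:
  {A, C}  = complement {B, D, E}
  {A, D, E}  = complement {B, C}
  {B, C, D}  = complement {A, E}
  {A, B, C, E}  = {B, C} ∪ {A, E}
  {A, B, D, E}  = {A, E} ∪ {B, D, E}
  {B, C, D, E}  = {B, C} ∪ {B, D, E}
Pass 2: 7 new —
  {A}  = complement {B, C, D, E}
  {C}  = complement {A, B, D, E}
  {D}  = complement {A, B, C, E}
  {A, B, C}  = {B, C} ∪ {A, C}
  {A, C, E}  = {A, C} ∪ {A, E}
  {A, B, C, D}  = {B, C, D} ∪ {A, C}
  {A, C, D, E}  = {A, D, E} ∪ {A, C}
Pass 3: 7 new —
  {B}  = complement {A, C, D, E}
  {E}  = complement {A, B, C, D}
  {A, D}  = {D} ∪ {A}
  {B, D}  = complement {A, C, E}
  {C, D}  = {C} ∪ {D}
  {D, E}  = complement {A, B, C}
  {A, C, D}  = {A, C} ∪ {D}
Pass 4. New:
  {A, B}  = {B} ∪ {A}
  {B, E}  = complement {A, C, D}
  {C, E}  = {E} ∪ {C}
  {A, B, D}  = {B} ∪ {A, D}
  {A, B, E}  = complement {C, D}
  {B, C, E}  = complement {A, D}
  {C, D, E}  = {C, D} ∪ {E}
Pass 5: no new sets; the family is a σ-algebra.

Therefore σ(𝒢) = { ∅, {A}, {B}, {C}, {D}, {E}, {A, B}, {A, C}, {A, D}, {A, E}, {B, C}, {B, D}, {B, E}, {C, D}, {C, E}, {D, E}, {A, B, C}, {A, B, D}, {A, B, E}, {A, C, D}, {A, C, E}, {A, D, E}, {B, C, D}, {B, C, E}, {B, D, E}, {C, D, E}, {A, B, C, D}, {A, B, C, E}, {A, B, D, E}, {A, C, D, E}, {B, C, D, E}, X } (|σ(𝒢)| = 32).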